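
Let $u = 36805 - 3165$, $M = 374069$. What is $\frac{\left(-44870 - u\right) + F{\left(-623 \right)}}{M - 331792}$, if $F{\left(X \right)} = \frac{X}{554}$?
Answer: $- \frac{43495163}{23421458} \approx -1.8571$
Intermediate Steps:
$u = 33640$ ($u = 36805 - 3165 = 33640$)
$F{\left(X \right)} = \frac{X}{554}$ ($F{\left(X \right)} = X \frac{1}{554} = \frac{X}{554}$)
$\frac{\left(-44870 - u\right) + F{\left(-623 \right)}}{M - 331792} = \frac{\left(-44870 - 33640\right) + \frac{1}{554} \left(-623\right)}{374069 - 331792} = \frac{\left(-44870 - 33640\right) - \frac{623}{554}}{42277} = \left(-78510 - \frac{623}{554}\right) \frac{1}{42277} = \left(- \frac{43495163}{554}\right) \frac{1}{42277} = - \frac{43495163}{23421458}$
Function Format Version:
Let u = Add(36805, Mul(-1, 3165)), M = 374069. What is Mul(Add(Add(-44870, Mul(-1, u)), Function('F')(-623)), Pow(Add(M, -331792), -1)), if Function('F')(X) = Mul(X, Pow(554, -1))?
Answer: Rational(-43495163, 23421458) ≈ -1.8571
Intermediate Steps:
u = 33640 (u = Add(36805, -3165) = 33640)
Function('F')(X) = Mul(Rational(1, 554), X) (Function('F')(X) = Mul(X, Rational(1, 554)) = Mul(Rational(1, 554), X))
Mul(Add(Add(-44870, Mul(-1, u)), Function('F')(-623)), Pow(Add(M, -331792), -1)) = Mul(Add(Add(-44870, Mul(-1, 33640)), Mul(Rational(1, 554), -623)), Pow(Add(374069, -331792), -1)) = Mul(Add(Add(-44870, -33640), Rational(-623, 554)), Pow(42277, -1)) = Mul(Add(-78510, Rational(-623, 554)), Rational(1, 42277)) = Mul(Rational(-43495163, 554), Rational(1, 42277)) = Rational(-43495163, 23421458)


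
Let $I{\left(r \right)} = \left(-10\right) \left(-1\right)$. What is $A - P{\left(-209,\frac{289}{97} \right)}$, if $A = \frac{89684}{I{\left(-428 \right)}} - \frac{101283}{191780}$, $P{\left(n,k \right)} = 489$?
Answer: $\frac{1626078049}{191780} \approx 8478.9$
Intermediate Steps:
$I{\left(r \right)} = 10$
$A = \frac{1719858469}{191780}$ ($A = \frac{89684}{10} - \frac{101283}{191780} = 89684 \cdot \frac{1}{10} - \frac{101283}{191780} = \frac{44842}{5} - \frac{101283}{191780} = \frac{1719858469}{191780} \approx 8967.9$)
$A - P{\left(-209,\frac{289}{97} \right)} = \frac{1719858469}{191780} - 489 = \frac{1626078049}{191780}$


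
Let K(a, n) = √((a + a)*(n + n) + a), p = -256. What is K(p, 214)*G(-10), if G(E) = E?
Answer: -160*I*√857 ≈ -4683.9*I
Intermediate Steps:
K(a, n) = √(a + 4*a*n) (K(a, n) = √((2*a)*(2*n) + a) = √(4*a*n + a) = √(a + 4*a*n))
K(p, 214)*G(-10) = √(-256*(1 + 4*214))*(-10) = √(-256*(1 + 856))*(-10) = √(-256*857)*(-10) = √(-219392)*(-10) = (16*I*√857)*(-10) = -160*I*√857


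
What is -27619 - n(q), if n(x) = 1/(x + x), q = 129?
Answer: -7125703/258 ≈ -27619.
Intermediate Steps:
n(x) = 1/(2*x)
-27619 - n(q) = -27619 - 1/(2*129) = -27619 - 1*1/258 = -27619 - 1/258 = -7125703/258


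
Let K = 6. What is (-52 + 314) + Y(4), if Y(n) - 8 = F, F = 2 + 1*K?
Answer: 278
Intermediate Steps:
F = 8 (F = 2 + 1*6 = 2 + 6 = 8)
Y(n) = 16 (Y(n) = 8 + 8 = 16)
(-52 + 314) + Y(4) = (-52 + 314) + 16 = 262 + 16 = 278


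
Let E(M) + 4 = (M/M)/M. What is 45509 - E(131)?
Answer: 5962202/131 ≈ 45513.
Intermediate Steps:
E(M) = -4 + 1/M (E(M) = -4 + (M/M)/M = -4 + 1/M)
45509 - E(131) = 45509 - (-4 + 1/131) = 45509 - 1*(-523/131) = 45509 + 523/131 = 5962202/131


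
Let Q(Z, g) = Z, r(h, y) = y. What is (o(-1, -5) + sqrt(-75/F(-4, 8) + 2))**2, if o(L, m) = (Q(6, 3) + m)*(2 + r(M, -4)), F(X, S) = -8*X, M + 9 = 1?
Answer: (16 - I*sqrt(22))**2/64 ≈ 3.6563 - 2.3452*I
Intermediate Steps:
M = -8 (M = -9 + 1 = -8)
o(L, m) = -12 - 2*m (o(L, m) = (6 + m)*(2 - 4) = (6 + m)*(-2) = -12 - 2*m)
(o(-1, -5) + sqrt(-75/F(-4, 8) + 2))**2 = ((-12 - 2*(-5)) + sqrt(-75/((-8*(-4))) + 2))**2 = ((-12 + 10) + sqrt(-75/32 + 2))**2 = (-2 + sqrt(-75*1/32 + 2))**2 = (-2 + sqrt(-75/32 + 2))**2 = (-2 + sqrt(-11/32))**2 = (-2 + I*sqrt(22)/8)**2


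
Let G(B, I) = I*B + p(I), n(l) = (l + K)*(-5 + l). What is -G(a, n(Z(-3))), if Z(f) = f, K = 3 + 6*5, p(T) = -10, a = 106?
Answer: 25450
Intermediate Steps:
K = 33 (K = 3 + 30 = 33)
n(l) = (-5 + l)*(33 + l) (n(l) = (l + 33)*(-5 + l) = (33 + l)*(-5 + l) = (-5 + l)*(33 + l))
G(B, I) = -10 + B*I (G(B, I) = I*B - 10 = B*I - 10 = -10 + B*I)
-G(a, n(Z(-3))) = -(-10 + 106*(-165 + (-3)² + 28*(-3))) = -(-10 + 106*(-165 + 9 - 84)) = -(-10 + 106*(-240)) = -(-10 - 25440) = -1*(-25450) = 25450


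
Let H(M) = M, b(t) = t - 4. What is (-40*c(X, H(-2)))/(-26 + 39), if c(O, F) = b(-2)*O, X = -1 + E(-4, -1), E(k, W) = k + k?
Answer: -2160/13 ≈ -166.15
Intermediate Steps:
E(k, W) = 2*k
b(t) = -4 + t
X = -9 (X = -1 + 2*(-4) = -1 - 8 = -9)
c(O, F) = -6*O (c(O, F) = (-4 - 2)*O = -6*O)
(-40*c(X, H(-2)))/(-26 + 39) = (-(-240)*(-9))/(-26 + 39) = -40*54/13 = -2160*1/13 = -2160/13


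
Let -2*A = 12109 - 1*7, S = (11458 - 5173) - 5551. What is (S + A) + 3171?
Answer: -2146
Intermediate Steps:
S = 734 (S = 6285 - 5551 = 734)
A = -6051 (A = -(12109 - 1*7)/2 = -(12109 - 7)/2 = -1/2*12102 = -6051)
(S + A) + 3171 = (734 - 6051) + 3171 = -5317 + 3171 = -2146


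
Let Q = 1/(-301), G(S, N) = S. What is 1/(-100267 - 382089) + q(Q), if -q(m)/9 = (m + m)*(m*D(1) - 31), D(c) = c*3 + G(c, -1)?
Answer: -1654089169/891876244 ≈ -1.8546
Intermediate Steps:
D(c) = 4*c (D(c) = c*3 + c = 3*c + c = 4*c)
Q = -1/301 ≈ -0.0033223
q(m) = -18*m*(-31 + 4*m) (q(m) = -9*(m + m)*(m*(4*1) - 31) = -9*2*m*(m*4 - 31) = -9*2*m*(4*m - 31) = -9*2*m*(-31 + 4*m) = -18*m*(-31 + 4*m))
1/(-100267 - 382089) + q(Q) = 1/(-100267 - 382089) + 18*(-1/301)*(31 - 4*(-1/301)) = 1/(-482356) + 18*(-1/301)*(31 + 4/301) = -1/482356 + 18*(-1/301)*(9335/301) = -1/482356 - 168030/90601 = -1654089169/891876244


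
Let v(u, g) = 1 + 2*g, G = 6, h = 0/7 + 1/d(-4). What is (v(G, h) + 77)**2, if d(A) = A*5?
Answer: 606841/100 ≈ 6068.4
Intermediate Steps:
d(A) = 5*A
h = -1/20 (h = 0/7 + 1/(5*(-4)) = 0*(1/7) + 1/(-20) = 0 + 1*(-1/20) = 0 - 1/20 = -1/20 ≈ -0.050000)
(v(G, h) + 77)**2 = ((1 + 2*(-1/20)) + 77)**2 = ((1 - 1/10) + 77)**2 = (9/10 + 77)**2 = (779/10)**2 = 606841/100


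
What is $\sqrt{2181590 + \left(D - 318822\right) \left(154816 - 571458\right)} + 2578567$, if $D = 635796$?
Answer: $2578567 + i \sqrt{132062499718} \approx 2.5786 \cdot 10^{6} + 3.634 \cdot 10^{5} i$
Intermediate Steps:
$\sqrt{2181590 + \left(D - 318822\right) \left(154816 - 571458\right)} + 2578567 = \sqrt{2181590 + \left(635796 - 318822\right) \left(154816 - 571458\right)} + 2578567 = \sqrt{2181590 + 316974 \left(-416642\right)} + 2578567 = \sqrt{2181590 - 132064681308} + 2578567 = \sqrt{-132062499718} + 2578567 = i \sqrt{132062499718} + 2578567 = 2578567 + i \sqrt{132062499718}$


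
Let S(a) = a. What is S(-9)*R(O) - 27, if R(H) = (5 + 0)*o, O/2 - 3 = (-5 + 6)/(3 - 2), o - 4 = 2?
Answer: -297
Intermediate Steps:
o = 6 (o = 4 + 2 = 6)
O = 8 (O = 6 + 2*((-5 + 6)/(3 - 2)) = 6 + 2*(1/1) = 6 + 2*(1*1) = 6 + 2*1 = 6 + 2 = 8)
R(H) = 30 (R(H) = (5 + 0)*6 = 5*6 = 30)
S(-9)*R(O) - 27 = -9*30 - 27 = -270 - 27 = -297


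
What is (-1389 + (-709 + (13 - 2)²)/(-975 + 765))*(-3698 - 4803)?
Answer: 58920431/5 ≈ 1.1784e+7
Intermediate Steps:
(-1389 + (-709 + (13 - 2)²)/(-975 + 765))*(-3698 - 4803) = (-1389 + (-709 + 11²)/(-210))*(-8501) = (-1389 + (-709 + 121)*(-1/210))*(-8501) = (-1389 - 588*(-1/210))*(-8501) = (-1389 + 14/5)*(-8501) = -6931/5*(-8501) = 58920431/5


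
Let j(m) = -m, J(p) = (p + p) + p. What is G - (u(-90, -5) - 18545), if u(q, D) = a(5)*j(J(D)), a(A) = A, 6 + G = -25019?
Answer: -6555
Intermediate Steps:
J(p) = 3*p (J(p) = 2*p + p = 3*p)
G = -25025 (G = -6 - 25019 = -25025)
u(q, D) = -15*D (u(q, D) = 5*(-3*D) = -15*D)
G - (u(-90, -5) - 18545) = -25025 - (-15*(-5) - 18545) = -25025 - (75 - 18545) = -25025 - 1*(-18470) = -25025 + 18470 = -6555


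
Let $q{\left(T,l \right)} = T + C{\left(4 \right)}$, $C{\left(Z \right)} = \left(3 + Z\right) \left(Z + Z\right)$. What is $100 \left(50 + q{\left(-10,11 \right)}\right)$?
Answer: $9600$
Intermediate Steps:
$C{\left(Z \right)} = 2 Z \left(3 + Z\right)$ ($C{\left(Z \right)} = \left(3 + Z\right) 2 Z = 2 Z \left(3 + Z\right)$)
$q{\left(T,l \right)} = 56 + T$ ($q{\left(T,l \right)} = T + 2 \cdot 4 \left(3 + 4\right) = T + 2 \cdot 4 \cdot 7 = T + 56 = 56 + T$)
$100 \left(50 + q{\left(-10,11 \right)}\right) = 100 \left(50 + \left(56 - 10\right)\right) = 100 \left(50 + 46\right) = 100 \cdot 96 = 9600$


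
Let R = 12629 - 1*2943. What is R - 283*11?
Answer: 6573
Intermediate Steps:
R = 9686 (R = 12629 - 2943 = 9686)
R - 283*11 = 9686 - 283*11 = 9686 - 1*3113 = 9686 - 3113 = 6573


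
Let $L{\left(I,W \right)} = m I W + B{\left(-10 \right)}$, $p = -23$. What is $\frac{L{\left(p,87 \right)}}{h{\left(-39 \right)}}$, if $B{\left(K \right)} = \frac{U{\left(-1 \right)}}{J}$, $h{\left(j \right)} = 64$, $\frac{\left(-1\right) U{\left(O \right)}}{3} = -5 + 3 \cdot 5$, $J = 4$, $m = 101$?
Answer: $- \frac{404217}{128} \approx -3157.9$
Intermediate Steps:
$U{\left(O \right)} = -30$ ($U{\left(O \right)} = - 3 \left(-5 + 3 \cdot 5\right) = - 3 \left(-5 + 15\right) = \left(-3\right) 10 = -30$)
$B{\left(K \right)} = - \frac{15}{2}$ ($B{\left(K \right)} = - \frac{30}{4} = \left(-30\right) \frac{1}{4} = - \frac{15}{2}$)
$L{\left(I,W \right)} = - \frac{15}{2} + 101 I W$ ($L{\left(I,W \right)} = 101 I W - \frac{15}{2} = - \frac{15}{2} + 101 I W$)
$\frac{L{\left(p,87 \right)}}{h{\left(-39 \right)}} = \frac{- \frac{15}{2} + 101 \left(-23\right) 87}{64} = \left(- \frac{15}{2} - 202101\right) \frac{1}{64} = \left(- \frac{404217}{2}\right) \frac{1}{64} = - \frac{404217}{128}$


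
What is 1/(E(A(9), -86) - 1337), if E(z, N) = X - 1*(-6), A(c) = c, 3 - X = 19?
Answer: -1/1347 ≈ -0.00074239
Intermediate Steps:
X = -16 (X = 3 - 1*19 = 3 - 19 = -16)
E(z, N) = -10 (E(z, N) = -16 - 1*(-6) = -16 + 6 = -10)
1/(E(A(9), -86) - 1337) = 1/(-10 - 1337) = 1/(-1347) = -1/1347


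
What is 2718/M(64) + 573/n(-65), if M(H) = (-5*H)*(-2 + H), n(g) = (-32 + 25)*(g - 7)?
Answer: 208301/208320 ≈ 0.99991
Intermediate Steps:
n(g) = 49 - 7*g (n(g) = -7*(-7 + g) = 49 - 7*g)
M(H) = -5*H*(-2 + H)
2718/M(64) + 573/n(-65) = 2718/((5*64*(2 - 1*64))) + 573/(49 - 7*(-65)) = 2718/((5*64*(2 - 64))) + 573/(49 + 455) = 2718/((5*64*(-62))) + 573/504 = 2718/(-19840) + 573*(1/504) = 2718*(-1/19840) + 191/168 = -1359/9920 + 191/168 = 208301/208320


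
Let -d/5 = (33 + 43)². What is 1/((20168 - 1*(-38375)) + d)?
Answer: 1/29663 ≈ 3.3712e-5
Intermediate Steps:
d = -28880 (d = -5*(33 + 43)² = -5*76² = -5*5776 = -28880)
1/((20168 - 1*(-38375)) + d) = 1/((20168 - 1*(-38375)) - 28880) = 1/((20168 + 38375) - 28880) = 1/(58543 - 28880) = 1/29663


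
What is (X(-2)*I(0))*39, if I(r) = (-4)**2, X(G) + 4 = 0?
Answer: -2496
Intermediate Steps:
X(G) = -4 (X(G) = -4 + 0 = -4)
I(r) = 16
(X(-2)*I(0))*39 = -4*16*39 = -64*39 = -2496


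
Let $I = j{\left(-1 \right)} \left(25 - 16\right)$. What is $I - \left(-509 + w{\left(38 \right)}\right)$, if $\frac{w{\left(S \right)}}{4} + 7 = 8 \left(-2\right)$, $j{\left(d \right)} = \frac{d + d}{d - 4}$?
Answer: $\frac{3023}{5} \approx 604.6$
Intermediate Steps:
$j{\left(d \right)} = \frac{2 d}{-4 + d}$
$I = \frac{18}{5}$ ($I = 2 \left(-1\right) \frac{1}{-4 - 1} \left(25 - 16\right) = 2 \left(-1\right) \frac{1}{-5} \cdot 9 = 2 \left(-1\right) \left(- \frac{1}{5}\right) 9 = \frac{2}{5} \cdot 9 = \frac{18}{5} \approx 3.6$)
$w{\left(S \right)} = -92$ ($w{\left(S \right)} = -28 + 4 \cdot 8 \left(-2\right) = -28 + 4 \left(-16\right) = -28 - 64 = -92$)
$I - \left(-509 + w{\left(38 \right)}\right) = \frac{18}{5} + \left(509 - -92\right) = \frac{18}{5} + \left(509 + 92\right) = \frac{18}{5} + 601 = \frac{3023}{5}$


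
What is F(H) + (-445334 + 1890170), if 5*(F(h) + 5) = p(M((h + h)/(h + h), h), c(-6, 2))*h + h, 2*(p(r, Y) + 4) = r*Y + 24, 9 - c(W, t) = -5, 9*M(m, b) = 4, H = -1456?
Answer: 64858691/45 ≈ 1.4413e+6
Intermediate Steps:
M(m, b) = 4/9 (M(m, b) = (⅑)*4 = 4/9)
c(W, t) = 14 (c(W, t) = 9 - 1*(-5) = 9 + 5 = 14)
p(r, Y) = 8 + Y*r/2 (p(r, Y) = -4 + (r*Y + 24)/2 = -4 + (Y*r + 24)/2 = -4 + (24 + Y*r)/2 = -4 + (12 + Y*r/2) = 8 + Y*r/2)
F(h) = -5 + 109*h/45 (F(h) = -5 + ((8 + (½)*14*(4/9))*h + h)/5 = -5 + ((8 + 28/9)*h + h)/5 = -5 + (100*h/9 + h)/5 = -5 + (109*h/9)/5 = -5 + 109*h/45)
F(H) + (-445334 + 1890170) = (-5 + (109/45)*(-1456)) + (-445334 + 1890170) = (-5 - 158704/45) + 1444836 = -158929/45 + 1444836 = 64858691/45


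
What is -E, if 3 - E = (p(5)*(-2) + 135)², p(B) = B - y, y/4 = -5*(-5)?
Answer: 105622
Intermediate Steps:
y = 100 (y = 4*(-5*(-5)) = 4*25 = 100)
p(B) = -100 + B (p(B) = B - 1*100 = B - 100 = -100 + B)
E = -105622 (E = 3 - ((-100 + 5)*(-2) + 135)² = 3 - (-95*(-2) + 135)² = 3 - (190 + 135)² = 3 - 1*325² = 3 - 1*105625 = 3 - 105625 = -105622)
-E = -1*(-105622) = 105622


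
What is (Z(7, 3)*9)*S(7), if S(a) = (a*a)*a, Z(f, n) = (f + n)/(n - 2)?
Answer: 30870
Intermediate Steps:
Z(f, n) = (f + n)/(-2 + n)
S(a) = a³ (S(a) = a²*a = a³)
(Z(7, 3)*9)*S(7) = (((7 + 3)/(-2 + 3))*9)*7³ = ((10/1)*9)*343 = ((1*10)*9)*343 = (10*9)*343 = 90*343 = 30870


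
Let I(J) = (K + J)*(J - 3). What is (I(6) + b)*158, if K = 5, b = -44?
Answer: -1738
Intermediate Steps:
I(J) = (-3 + J)*(5 + J) (I(J) = (5 + J)*(J - 3) = (5 + J)*(-3 + J) = (-3 + J)*(5 + J))
(I(6) + b)*158 = ((-15 + 6**2 + 2*6) - 44)*158 = ((-15 + 36 + 12) - 44)*158 = (33 - 44)*158 = -11*158 = -1738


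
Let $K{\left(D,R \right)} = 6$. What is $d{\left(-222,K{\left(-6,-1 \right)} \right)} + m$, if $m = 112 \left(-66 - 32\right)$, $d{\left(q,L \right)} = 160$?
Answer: $-10816$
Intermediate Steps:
$m = -10976$ ($m = 112 \left(-98\right) = -10976$)
$d{\left(-222,K{\left(-6,-1 \right)} \right)} + m = 160 - 10976 = -10816$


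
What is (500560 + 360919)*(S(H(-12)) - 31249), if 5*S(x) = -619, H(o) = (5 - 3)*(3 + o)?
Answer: -135135041856/5 ≈ -2.7027e+10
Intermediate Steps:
H(o) = 6 + 2*o (H(o) = 2*(3 + o) = 6 + 2*o)
S(x) = -619/5 (S(x) = (⅕)*(-619) = -619/5)
(500560 + 360919)*(S(H(-12)) - 31249) = (500560 + 360919)*(-619/5 - 31249) = 861479*(-156864/5) = -135135041856/5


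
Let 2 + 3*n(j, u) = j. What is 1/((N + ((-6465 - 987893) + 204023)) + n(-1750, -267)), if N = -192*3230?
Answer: -1/1411079 ≈ -7.0868e-7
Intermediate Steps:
n(j, u) = -⅔ + j/3
N = -620160
1/((N + ((-6465 - 987893) + 204023)) + n(-1750, -267)) = 1/((-620160 + ((-6465 - 987893) + 204023)) + (-⅔ + (⅓)*(-1750))) = 1/((-620160 + (-994358 + 204023)) + (-⅔ - 1750/3)) = 1/((-620160 - 790335) - 584) = 1/(-1410495 - 584) = 1/(-1411079) = -1/1411079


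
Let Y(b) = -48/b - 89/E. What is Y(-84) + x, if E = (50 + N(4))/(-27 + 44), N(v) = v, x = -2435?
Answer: -930805/378 ≈ -2462.4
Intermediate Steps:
E = 54/17 (E = (50 + 4)/(-27 + 44) = 54/17 ≈ 3.1765)
Y(b) = -1513/54 - 48/b (Y(b) = -48/b - 89/54/17 = -48/b - 89*17/54 = -48/b - 1513/54 = -1513/54 - 48/b)
Y(-84) + x = (-1513/54 - 48/(-84)) - 2435 = (-1513/54 - 48*(-1/84)) - 2435 = (-1513/54 + 4/7) - 2435 = -10375/378 - 2435 = -930805/378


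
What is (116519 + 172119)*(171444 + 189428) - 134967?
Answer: 104161237369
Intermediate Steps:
(116519 + 172119)*(171444 + 189428) - 134967 = 288638*360872 - 134967 = 104161372336 - 134967 = 104161237369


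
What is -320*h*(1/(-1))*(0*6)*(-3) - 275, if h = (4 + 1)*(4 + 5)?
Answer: -275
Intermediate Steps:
h = 45 (h = 5*9 = 45)
-320*h*(1/(-1))*(0*6)*(-3) - 275 = -320*45*(1/(-1))*(0*6)*(-3) - 275 = -320*45*(1*(-1))*0*(-3) - 275 = -320*45*(-1)*0 - 275 = -(-14400)*0 - 275 = -320*0 - 275 = 0 - 275 = -275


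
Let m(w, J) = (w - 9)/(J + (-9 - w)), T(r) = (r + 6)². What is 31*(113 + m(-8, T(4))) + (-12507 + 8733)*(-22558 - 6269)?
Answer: 10770862972/99 ≈ 1.0880e+8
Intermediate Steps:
T(r) = (6 + r)²
m(w, J) = (-9 + w)/(-9 + J - w)
31*(113 + m(-8, T(4))) + (-12507 + 8733)*(-22558 - 6269) = 31*(113 + (9 - 1*(-8))/(9 - 8 - (6 + 4)²)) + (-12507 + 8733)*(-22558 - 6269) = 31*(113 + (9 + 8)/(9 - 8 - 1*10²)) - 3774*(-28827) = 31*(113 + 17/(9 - 8 - 1*100)) + 108793098 = 31*(113 + 17/(9 - 8 - 100)) + 108793098 = 31*(113 + 17/(-99)) + 108793098 = 31*(113 - 1/99*17) + 108793098 = 31*(113 - 17/99) + 108793098 = 31*(11170/99) + 108793098 = 346270/99 + 108793098 = 10770862972/99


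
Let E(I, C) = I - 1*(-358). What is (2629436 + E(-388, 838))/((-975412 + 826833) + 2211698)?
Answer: 2629406/2063119 ≈ 1.2745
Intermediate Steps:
E(I, C) = 358 + I (E(I, C) = I + 358 = 358 + I)
(2629436 + E(-388, 838))/((-975412 + 826833) + 2211698) = (2629436 + (358 - 388))/((-975412 + 826833) + 2211698) = (2629436 - 30)/(-148579 + 2211698) = 2629406/2063119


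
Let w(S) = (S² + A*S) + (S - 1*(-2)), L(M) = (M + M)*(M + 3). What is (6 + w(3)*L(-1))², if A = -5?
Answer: 100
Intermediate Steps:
L(M) = 2*M*(3 + M) (L(M) = (2*M)*(3 + M) = 2*M*(3 + M))
w(S) = 2 + S² - 4*S (w(S) = (S² - 5*S) + (S - 1*(-2)) = (S² - 5*S) + (S + 2) = (S² - 5*S) + (2 + S) = 2 + S² - 4*S)
(6 + w(3)*L(-1))² = (6 + (2 + 3² - 4*3)*(2*(-1)*(3 - 1)))² = (6 + (2 + 9 - 12)*(2*(-1)*2))² = (6 - 1*(-4))² = (6 + 4)² = 10² = 100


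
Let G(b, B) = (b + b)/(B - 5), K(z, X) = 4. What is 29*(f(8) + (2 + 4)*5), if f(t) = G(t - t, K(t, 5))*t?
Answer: 870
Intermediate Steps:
G(b, B) = 2*b/(-5 + B) (G(b, B) = (2*b)/(-5 + B) = 2*b/(-5 + B))
f(t) = 0 (f(t) = (2*(t - t)/(-5 + 4))*t = (2*0/(-1))*t = (2*0*(-1))*t = 0*t = 0)
29*(f(8) + (2 + 4)*5) = 29*(0 + (2 + 4)*5) = 29*(0 + 6*5) = 29*(0 + 30) = 29*30 = 870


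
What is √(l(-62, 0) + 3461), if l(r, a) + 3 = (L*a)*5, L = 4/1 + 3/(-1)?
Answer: √3458 ≈ 58.805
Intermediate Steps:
L = 1 (L = 4*1 + 3*(-1) = 4 - 3 = 1)
l(r, a) = -3 + 5*a (l(r, a) = -3 + (1*a)*5 = -3 + a*5 = -3 + 5*a)
√(l(-62, 0) + 3461) = √((-3 + 5*0) + 3461) = √((-3 + 0) + 3461) = √(-3 + 3461) = √3458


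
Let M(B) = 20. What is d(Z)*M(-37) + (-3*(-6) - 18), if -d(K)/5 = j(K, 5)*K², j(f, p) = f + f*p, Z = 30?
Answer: -16200000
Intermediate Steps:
d(K) = -30*K³ (d(K) = -5*K*(1 + 5)*K² = -5*K*6*K² = -5*6*K*K² = -30*K³)
d(Z)*M(-37) + (-3*(-6) - 18) = -30*30³*20 + (-3*(-6) - 18) = -30*27000*20 + (18 - 18) = -810000*20 + 0 = -16200000 + 0 = -16200000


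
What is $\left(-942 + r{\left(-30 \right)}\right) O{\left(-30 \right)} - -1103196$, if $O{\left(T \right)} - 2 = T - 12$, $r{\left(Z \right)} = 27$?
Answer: $1139796$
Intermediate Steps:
$O{\left(T \right)} = -10 + T$ ($O{\left(T \right)} = 2 + \left(T - 12\right) = 2 + \left(-12 + T\right) = -10 + T$)
$\left(-942 + r{\left(-30 \right)}\right) O{\left(-30 \right)} - -1103196 = \left(-942 + 27\right) \left(-10 - 30\right) - -1103196 = \left(-915\right) \left(-40\right) + \left(-552870 + 1656066\right) = 36600 + 1103196 = 1139796$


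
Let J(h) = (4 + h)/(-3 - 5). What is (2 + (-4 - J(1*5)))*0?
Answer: 0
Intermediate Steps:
J(h) = -½ - h/8 (J(h) = (4 + h)/(-8) = (4 + h)*(-⅛) = -½ - h/8)
(2 + (-4 - J(1*5)))*0 = (2 + (-4 - (-½ - 5/8)))*0 = (2 + (-4 - 1*(-9/8)))*0 = (2 + (-4 + 9/8))*0 = (2 - 23/8)*0 = -7/8*0 = 0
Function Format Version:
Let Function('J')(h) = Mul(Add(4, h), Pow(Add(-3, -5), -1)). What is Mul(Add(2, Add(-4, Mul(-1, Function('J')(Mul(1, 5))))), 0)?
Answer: 0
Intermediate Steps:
Function('J')(h) = Add(Rational(-1, 2), Mul(Rational(-1, 8), h)) (Function('J')(h) = Mul(Add(4, h), Pow(-8, -1)) = Mul(Add(4, h), Rational(-1, 8)) = Add(Rational(-1, 2), Mul(Rational(-1, 8), h)))
Mul(Add(2, Add(-4, Mul(-1, Function('J')(Mul(1, 5))))), 0) = Mul(Add(2, Add(-4, Mul(-1, Add(Rational(-1, 2), Mul(Rational(-1, 8), Mul(1, 5)))))), 0) = Mul(Add(2, Add(-4, Mul(-1, Add(Rational(-1, 2), Mul(Rational(-1, 8), 5))))), 0) = Mul(Add(2, Add(-4, Mul(-1, Add(Rational(-1, 2), Rational(-5, 8))))), 0) = Mul(Add(2, Add(-4, Mul(-1, Rational(-9, 8)))), 0) = Mul(Add(2, Add(-4, Rational(9, 8))), 0) = Mul(Add(2, Rational(-23, 8)), 0) = Mul(Rational(-7, 8), 0) = 0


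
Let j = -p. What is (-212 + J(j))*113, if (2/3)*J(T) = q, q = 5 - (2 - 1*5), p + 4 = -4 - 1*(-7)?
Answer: -22600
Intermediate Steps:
p = -1 (p = -4 + (-4 - 1*(-7)) = -4 + (-4 + 7) = -4 + 3 = -1)
q = 8 (q = 5 - (2 - 5) = 5 - 1*(-3) = 5 + 3 = 8)
j = 1 (j = -1*(-1) = 1)
J(T) = 12 (J(T) = (3/2)*8 = 12)
(-212 + J(j))*113 = (-212 + 12)*113 = -200*113 = -22600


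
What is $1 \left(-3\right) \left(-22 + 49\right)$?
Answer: $-81$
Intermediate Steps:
$1 \left(-3\right) \left(-22 + 49\right) = \left(-3\right) 27 = -81$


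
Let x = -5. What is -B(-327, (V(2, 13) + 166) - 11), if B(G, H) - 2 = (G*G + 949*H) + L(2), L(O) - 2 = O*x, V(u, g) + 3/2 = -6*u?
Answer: -482413/2 ≈ -2.4121e+5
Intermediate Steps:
V(u, g) = -3/2 - 6*u
L(O) = 2 - 5*O (L(O) = 2 + O*(-5) = 2 - 5*O)
B(G, H) = -6 + G² + 949*H (B(G, H) = 2 + ((G*G + 949*H) + (2 - 5*2)) = 2 + ((G² + 949*H) + (2 - 10)) = 2 + ((G² + 949*H) - 8) = 2 + (-8 + G² + 949*H) = -6 + G² + 949*H)
-B(-327, (V(2, 13) + 166) - 11) = -(-6 + (-327)² + 949*(((-3/2 - 6*2) + 166) - 11)) = -(-6 + 106929 + 949*(((-3/2 - 12) + 166) - 11)) = -(-6 + 106929 + 949*((-27/2 + 166) - 11)) = -(-6 + 106929 + 949*(305/2 - 11)) = -(-6 + 106929 + 949*(283/2)) = -(-6 + 106929 + 268567/2) = -1*482413/2 = -482413/2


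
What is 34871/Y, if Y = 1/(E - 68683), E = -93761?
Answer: -5664584724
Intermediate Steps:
Y = -1/162444 (Y = 1/(-93761 - 68683) = 1/(-162444) = -1/162444 ≈ -6.1560e-6)
34871/Y = 34871/(-1/162444) = 34871*(-162444) = -5664584724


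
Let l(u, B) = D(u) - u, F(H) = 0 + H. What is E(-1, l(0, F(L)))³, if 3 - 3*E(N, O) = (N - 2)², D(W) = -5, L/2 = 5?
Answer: -8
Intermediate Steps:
L = 10 (L = 2*5 = 10)
F(H) = H
l(u, B) = -5 - u
E(N, O) = 1 - (-2 + N)²/3 (E(N, O) = 1 - (N - 2)²/3 = 1 - (-2 + N)²/3)
E(-1, l(0, F(L)))³ = (1 - (-2 - 1)²/3)³ = (1 - ⅓*(-3)²)³ = (1 - ⅓*9)³ = (1 - 3)³ = (-2)³ = -8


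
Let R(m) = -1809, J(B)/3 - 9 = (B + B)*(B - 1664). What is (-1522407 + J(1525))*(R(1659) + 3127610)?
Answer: -8734206928230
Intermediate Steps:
J(B) = 27 + 6*B*(-1664 + B) (J(B) = 27 + 3*((B + B)*(B - 1664)) = 27 + 3*((2*B)*(-1664 + B)) = 27 + 3*(2*B*(-1664 + B)) = 27 + 6*B*(-1664 + B))
(-1522407 + J(1525))*(R(1659) + 3127610) = (-1522407 + (27 - 9984*1525 + 6*1525²))*(-1809 + 3127610) = (-1522407 + (27 - 15225600 + 6*2325625))*3125801 = (-1522407 + (27 - 15225600 + 13953750))*3125801 = (-1522407 - 1271823)*3125801 = -2794230*3125801 = -8734206928230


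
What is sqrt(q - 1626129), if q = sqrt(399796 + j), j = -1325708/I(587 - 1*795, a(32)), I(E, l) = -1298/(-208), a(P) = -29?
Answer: sqrt(-684927160929 + 1298*sqrt(19728621957))/649 ≈ 1275.0*I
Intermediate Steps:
I(E, l) = 649/104 (I(E, l) = -1298*(-1/208) = 649/104)
j = -137873632/649 (j = -1325708/649/104 = -1325708*104/649 = -137873632/649 ≈ -2.1244e+5)
q = 2*sqrt(19728621957)/649 (q = sqrt(399796 - 137873632/649) = sqrt(121593972/649) = 2*sqrt(19728621957)/649 ≈ 432.85)
sqrt(q - 1626129) = sqrt(2*sqrt(19728621957)/649 - 1626129) = sqrt(-1626129 + 2*sqrt(19728621957)/649)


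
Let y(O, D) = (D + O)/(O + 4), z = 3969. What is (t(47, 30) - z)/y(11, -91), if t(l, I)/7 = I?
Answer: 11277/16 ≈ 704.81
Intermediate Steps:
y(O, D) = (D + O)/(4 + O)
t(l, I) = 7*I
(t(47, 30) - z)/y(11, -91) = (7*30 - 1*3969)/(((-91 + 11)/(4 + 11))) = (210 - 3969)/((-80/15)) = -3759/((1/15)*(-80)) = -3759/(-16/3) = -3759*(-3/16) = 11277/16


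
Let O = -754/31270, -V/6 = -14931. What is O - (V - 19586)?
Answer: -1094450377/15635 ≈ -70000.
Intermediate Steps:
V = 89586 (V = -6*(-14931) = 89586)
O = -377/15635 (O = -754*1/31270 = -377/15635 ≈ -0.024113)
O - (V - 19586) = -377/15635 - (89586 - 19586) = -377/15635 - 1*70000 = -377/15635 - 70000 = -1094450377/15635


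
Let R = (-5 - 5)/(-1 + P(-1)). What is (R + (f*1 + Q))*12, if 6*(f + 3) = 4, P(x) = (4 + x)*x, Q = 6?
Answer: 74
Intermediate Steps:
P(x) = x*(4 + x)
f = -7/3 (f = -3 + (1/6)*4 = -3 + 2/3 = -7/3 ≈ -2.3333)
R = 5/2 (R = (-5 - 5)/(-1 - (4 - 1)) = -10/(-1 - 1*3) = -10/(-1 - 3) = -10/(-4) = -1/4*(-10) = 5/2 ≈ 2.5000)
(R + (f*1 + Q))*12 = (5/2 + (-7/3*1 + 6))*12 = (5/2 + (-7/3 + 6))*12 = (5/2 + 11/3)*12 = (37/6)*12 = 74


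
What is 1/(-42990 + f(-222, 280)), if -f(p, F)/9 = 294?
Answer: -1/45636 ≈ -2.1913e-5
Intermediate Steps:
f(p, F) = -2646 (f(p, F) = -9*294 = -2646)
1/(-42990 + f(-222, 280)) = 1/(-42990 - 2646) = 1/(-45636) = -1/45636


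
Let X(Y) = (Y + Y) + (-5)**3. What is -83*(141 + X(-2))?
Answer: -996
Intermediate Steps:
X(Y) = -125 + 2*Y (X(Y) = 2*Y - 125 = -125 + 2*Y)
-83*(141 + X(-2)) = -83*(141 + (-125 + 2*(-2))) = -83*(141 + (-125 - 4)) = -83*(141 - 129) = -83*12 = -996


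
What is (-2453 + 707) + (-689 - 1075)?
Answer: -3510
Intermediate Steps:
(-2453 + 707) + (-689 - 1075) = -1746 - 1764 = -3510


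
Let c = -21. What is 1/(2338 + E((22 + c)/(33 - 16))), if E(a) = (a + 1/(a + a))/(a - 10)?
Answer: 338/789953 ≈ 0.00042787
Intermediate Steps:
E(a) = (a + 1/(2*a))/(-10 + a)
1/(2338 + E((22 + c)/(33 - 16))) = 1/(2338 + (1/2 + ((22 - 21)/(33 - 16))**2)/((((22 - 21)/(33 - 16)))*(-10 + (22 - 21)/(33 - 16)))) = 1/(2338 + (1/2 + (1/17)**2)/(((1/17))*(-10 + 1/17))) = 1/(2338 + (1/2 + (1*(1/17))**2)/(((1*(1/17)))*(-10 + 1*(1/17)))) = 1/(2338 + (1/2 + (1/17)**2)/((1/17)*(-10 + 1/17))) = 1/(2338 + 17*(1/2 + 1/289)/(-169/17)) = 1/(2338 + 17*(-17/169)*(291/578)) = 1/(2338 - 291/338) = 1/(789953/338) = 338/789953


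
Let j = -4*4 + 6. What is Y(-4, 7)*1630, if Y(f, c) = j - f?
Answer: -9780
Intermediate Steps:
j = -10 (j = -16 + 6 = -10)
Y(f, c) = -10 - f
Y(-4, 7)*1630 = (-10 - 1*(-4))*1630 = (-10 + 4)*1630 = -6*1630 = -9780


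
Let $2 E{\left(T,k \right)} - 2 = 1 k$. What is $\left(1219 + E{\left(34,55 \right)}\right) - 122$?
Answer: $\frac{2251}{2} \approx 1125.5$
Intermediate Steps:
$E{\left(T,k \right)} = 1 + \frac{k}{2}$ ($E{\left(T,k \right)} = 1 + \frac{1 k}{2} = 1 + \frac{k}{2}$)
$\left(1219 + E{\left(34,55 \right)}\right) - 122 = \left(1219 + \left(1 + \frac{1}{2} \cdot 55\right)\right) - 122 = \left(1219 + \left(1 + \frac{55}{2}\right)\right) - 122 = \left(1219 + \frac{57}{2}\right) - 122 = \frac{2495}{2} - 122 = \frac{2251}{2}$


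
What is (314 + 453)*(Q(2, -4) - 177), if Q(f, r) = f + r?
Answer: -137293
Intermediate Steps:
(314 + 453)*(Q(2, -4) - 177) = (314 + 453)*((2 - 4) - 177) = 767*(-2 - 177) = 767*(-179) = -137293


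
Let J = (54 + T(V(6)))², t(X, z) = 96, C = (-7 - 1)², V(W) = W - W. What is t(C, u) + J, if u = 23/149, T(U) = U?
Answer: 3012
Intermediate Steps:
V(W) = 0
C = 64 (C = (-8)² = 64)
u = 23/149 (u = 23*(1/149) = 23/149 ≈ 0.15436)
J = 2916 (J = (54 + 0)² = 54² = 2916)
t(C, u) + J = 96 + 2916 = 3012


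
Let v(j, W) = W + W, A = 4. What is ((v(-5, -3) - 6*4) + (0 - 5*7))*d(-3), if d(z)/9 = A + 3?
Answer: -4095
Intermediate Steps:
v(j, W) = 2*W
d(z) = 63 (d(z) = 9*(4 + 3) = 9*7 = 63)
((v(-5, -3) - 6*4) + (0 - 5*7))*d(-3) = ((2*(-3) - 6*4) + (0 - 5*7))*63 = ((-6 - 24) + (0 - 35))*63 = (-30 - 35)*63 = -65*63 = -4095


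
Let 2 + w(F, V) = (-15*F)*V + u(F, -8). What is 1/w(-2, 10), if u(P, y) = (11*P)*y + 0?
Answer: 1/474 ≈ 0.0021097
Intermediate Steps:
u(P, y) = 11*P*y (u(P, y) = 11*P*y + 0 = 11*P*y)
w(F, V) = -2 - 88*F - 15*F*V (w(F, V) = -2 + ((-15*F)*V + 11*F*(-8)) = -2 + (-15*F*V - 88*F) = -2 + (-88*F - 15*F*V) = -2 - 88*F - 15*F*V)
1/w(-2, 10) = 1/(-2 - 88*(-2) - 15*(-2)*10) = 1/(-2 + 176 + 300) = 1/474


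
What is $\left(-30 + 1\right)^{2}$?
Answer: $841$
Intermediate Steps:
$\left(-30 + 1\right)^{2} = \left(-29\right)^{2} = 841$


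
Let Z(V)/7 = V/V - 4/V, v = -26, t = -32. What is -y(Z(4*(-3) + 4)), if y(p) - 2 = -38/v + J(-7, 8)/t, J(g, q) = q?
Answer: -167/52 ≈ -3.2115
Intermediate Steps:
Z(V) = 7 - 28/V (Z(V) = 7*(V/V - 4/V) = 7*(1 - 4/V) = 7 - 28/V)
y(p) = 167/52 (y(p) = 2 + (-38/(-26) + 8/(-32)) = 2 + (-38*(-1/26) + 8*(-1/32)) = 2 + (19/13 - ¼) = 2 + 63/52 = 167/52)
-y(Z(4*(-3) + 4)) = -1*167/52 = -167/52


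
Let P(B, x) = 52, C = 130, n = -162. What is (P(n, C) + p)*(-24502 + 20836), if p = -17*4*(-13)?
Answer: -3431376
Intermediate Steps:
p = 884 (p = -68*(-13) = 884)
(P(n, C) + p)*(-24502 + 20836) = (52 + 884)*(-24502 + 20836) = 936*(-3666) = -3431376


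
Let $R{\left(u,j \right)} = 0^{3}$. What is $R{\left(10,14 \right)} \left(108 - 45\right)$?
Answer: $0$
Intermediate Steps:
$R{\left(u,j \right)} = 0$
$R{\left(10,14 \right)} \left(108 - 45\right) = 0 \left(108 - 45\right) = 0 \cdot 63 = 0$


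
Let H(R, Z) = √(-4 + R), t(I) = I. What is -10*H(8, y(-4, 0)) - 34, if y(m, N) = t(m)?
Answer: -54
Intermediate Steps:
y(m, N) = m
-10*H(8, y(-4, 0)) - 34 = -10*√(-4 + 8) - 34 = -10*√4 - 34 = -10*2 - 34 = -20 - 34 = -54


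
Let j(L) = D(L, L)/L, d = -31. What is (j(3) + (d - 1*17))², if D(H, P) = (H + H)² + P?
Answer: 1225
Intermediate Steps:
D(H, P) = P + 4*H² (D(H, P) = (2*H)² + P = 4*H² + P = P + 4*H²)
j(L) = (L + 4*L²)/L
(j(3) + (d - 1*17))² = ((1 + 4*3) + (-31 - 1*17))² = ((1 + 12) + (-31 - 17))² = (13 - 48)² = (-35)² = 1225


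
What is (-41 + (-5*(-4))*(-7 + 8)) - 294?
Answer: -315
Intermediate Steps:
(-41 + (-5*(-4))*(-7 + 8)) - 294 = (-41 + 20*1) - 294 = (-41 + 20) - 294 = -21 - 294 = -315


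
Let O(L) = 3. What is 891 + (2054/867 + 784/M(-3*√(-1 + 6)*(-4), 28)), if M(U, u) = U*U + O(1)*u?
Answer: 17317187/19363 ≈ 894.34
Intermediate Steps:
M(U, u) = U² + 3*u (M(U, u) = U*U + 3*u = U² + 3*u)
891 + (2054/867 + 784/M(-3*√(-1 + 6)*(-4), 28)) = 891 + (2054/867 + 784/((-3*√(-1 + 6)*(-4))² + 3*28)) = 891 + (2054*(1/867) + 784/((-3*√5*(-4))² + 84)) = 891 + (2054/867 + 784/((12*√5)² + 84)) = 891 + (2054/867 + 784/(720 + 84)) = 891 + (2054/867 + 784/804) = 891 + (2054/867 + 784*(1/804)) = 891 + (2054/867 + 196/201) = 891 + 64754/19363 = 17317187/19363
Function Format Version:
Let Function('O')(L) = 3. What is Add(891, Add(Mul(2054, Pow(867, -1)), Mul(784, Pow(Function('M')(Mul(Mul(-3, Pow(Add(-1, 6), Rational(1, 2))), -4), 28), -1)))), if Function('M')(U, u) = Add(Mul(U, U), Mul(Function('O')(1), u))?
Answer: Rational(17317187, 19363) ≈ 894.34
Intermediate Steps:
Function('M')(U, u) = Add(Pow(U, 2), Mul(3, u)) (Function('M')(U, u) = Add(Mul(U, U), Mul(3, u)) = Add(Pow(U, 2), Mul(3, u)))
Add(891, Add(Mul(2054, Pow(867, -1)), Mul(784, Pow(Function('M')(Mul(Mul(-3, Pow(Add(-1, 6), Rational(1, 2))), -4), 28), -1)))) = Add(891, Add(Mul(2054, Pow(867, -1)), Mul(784, Pow(Add(Pow(Mul(Mul(-3, Pow(Add(-1, 6), Rational(1, 2))), -4), 2), Mul(3, 28)), -1)))) = Add(891, Add(Mul(2054, Rational(1, 867)), Mul(784, Pow(Add(Pow(Mul(Mul(-3, Pow(5, Rational(1, 2))), -4), 2), 84), -1)))) = Add(891, Add(Rational(2054, 867), Mul(784, Pow(Add(Pow(Mul(12, Pow(5, Rational(1, 2))), 2), 84), -1)))) = Add(891, Add(Rational(2054, 867), Mul(784, Pow(Add(720, 84), -1)))) = Add(891, Add(Rational(2054, 867), Mul(784, Pow(804, -1)))) = Add(891, Add(Rational(2054, 867), Mul(784, Rational(1, 804)))) = Add(891, Add(Rational(2054, 867), Rational(196, 201))) = Add(891, Rational(64754, 19363)) = Rational(17317187, 19363)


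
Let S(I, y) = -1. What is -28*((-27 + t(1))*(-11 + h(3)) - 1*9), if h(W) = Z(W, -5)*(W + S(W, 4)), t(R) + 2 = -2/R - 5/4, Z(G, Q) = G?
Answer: -4263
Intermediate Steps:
t(R) = -13/4 - 2/R (t(R) = -2 + (-2/R - 5/4) = -2 + (-5/4 - 2/R) = -13/4 - 2/R)
h(W) = W*(-1 + W) (h(W) = W*(W - 1) = W*(-1 + W))
-28*((-27 + t(1))*(-11 + h(3)) - 1*9) = -28*((-27 + (-13/4 - 2/1))*(-11 + 3*(-1 + 3)) - 1*9) = -28*((-27 + (-13/4 - 2*1))*(-11 + 3*2) - 9) = -28*((-27 + (-13/4 - 2))*(-11 + 6) - 9) = -28*((-27 - 21/4)*(-5) - 9) = -28*(-129/4*(-5) - 9) = -28*(645/4 - 9) = -28*609/4 = -4263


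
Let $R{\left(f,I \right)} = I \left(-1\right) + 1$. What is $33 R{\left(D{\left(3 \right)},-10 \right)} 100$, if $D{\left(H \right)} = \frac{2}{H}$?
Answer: $36300$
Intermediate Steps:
$R{\left(f,I \right)} = 1 - I$ ($R{\left(f,I \right)} = - I + 1 = 1 - I$)
$33 R{\left(D{\left(3 \right)},-10 \right)} 100 = 33 \left(1 - -10\right) 100 = 33 \left(1 + 10\right) 100 = 33 \cdot 11 \cdot 100 = 363 \cdot 100 = 36300$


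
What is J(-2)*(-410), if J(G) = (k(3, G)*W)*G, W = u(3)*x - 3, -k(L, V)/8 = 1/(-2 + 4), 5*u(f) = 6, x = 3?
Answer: -1968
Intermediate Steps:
u(f) = 6/5 (u(f) = (⅕)*6 = 6/5)
k(L, V) = -4 (k(L, V) = -8/(-2 + 4) = -8/2 = -8*½ = -4)
W = ⅗ (W = (6/5)*3 - 3 = 18/5 - 3 = ⅗ ≈ 0.60000)
J(G) = -12*G/5 (J(G) = (-4*⅗)*G = -12*G/5)
J(-2)*(-410) = -12/5*(-2)*(-410) = (24/5)*(-410) = -1968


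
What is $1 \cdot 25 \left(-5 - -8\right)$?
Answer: $75$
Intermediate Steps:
$1 \cdot 25 \left(-5 - -8\right) = 25 \left(-5 + 8\right) = 25 \cdot 3 = 75$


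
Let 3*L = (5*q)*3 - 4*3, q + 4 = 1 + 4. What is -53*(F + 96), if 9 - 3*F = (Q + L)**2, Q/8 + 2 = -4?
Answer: 101336/3 ≈ 33779.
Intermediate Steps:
q = 1 (q = -4 + (1 + 4) = -4 + 5 = 1)
L = 1 (L = ((5*1)*3 - 4*3)/3 = (5*3 - 12)/3 = (15 - 12)/3 = (1/3)*3 = 1)
Q = -48 (Q = -16 + 8*(-4) = -16 - 32 = -48)
F = -2200/3 (F = 3 - (-48 + 1)**2/3 = 3 - 1/3*(-47)**2 = 3 - 1/3*2209 = 3 - 2209/3 = -2200/3 ≈ -733.33)
-53*(F + 96) = -53*(-2200/3 + 96) = -53*(-1912/3) = 101336/3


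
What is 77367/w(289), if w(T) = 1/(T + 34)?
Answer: 24989541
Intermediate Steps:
w(T) = 1/(34 + T)
77367/w(289) = 77367/(1/(34 + 289)) = 77367/(1/323) = 77367*323 = 24989541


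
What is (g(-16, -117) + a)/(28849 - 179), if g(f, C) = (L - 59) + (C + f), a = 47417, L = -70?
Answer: 9431/5734 ≈ 1.6448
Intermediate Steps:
g(f, C) = -129 + C + f (g(f, C) = (-70 - 59) + (C + f) = -129 + (C + f) = -129 + C + f)
(g(-16, -117) + a)/(28849 - 179) = ((-129 - 117 - 16) + 47417)/(28849 - 179) = (-262 + 47417)/28670 = 47155*(1/28670) = 9431/5734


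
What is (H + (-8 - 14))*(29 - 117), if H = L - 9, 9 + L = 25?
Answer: 1320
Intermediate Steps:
L = 16 (L = -9 + 25 = 16)
H = 7 (H = 16 - 9 = 7)
(H + (-8 - 14))*(29 - 117) = (7 + (-8 - 14))*(29 - 117) = (7 - 22)*(-88) = -15*(-88) = 1320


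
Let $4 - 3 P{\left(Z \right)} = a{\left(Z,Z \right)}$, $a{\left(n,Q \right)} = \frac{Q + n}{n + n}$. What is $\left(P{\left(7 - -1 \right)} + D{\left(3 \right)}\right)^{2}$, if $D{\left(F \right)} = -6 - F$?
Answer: $64$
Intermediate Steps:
$a{\left(n,Q \right)} = \frac{Q + n}{2 n}$
$P{\left(Z \right)} = 1$ ($P{\left(Z \right)} = \frac{4}{3} - \frac{\frac{1}{2} \frac{1}{Z} \left(Z + Z\right)}{3} = \frac{4}{3} - \frac{\frac{1}{2} \frac{1}{Z} 2 Z}{3} = \frac{4}{3} - \frac{1}{3} = 1$)
$\left(P{\left(7 - -1 \right)} + D{\left(3 \right)}\right)^{2} = \left(1 - 9\right)^{2} = \left(-8\right)^{2} = 64$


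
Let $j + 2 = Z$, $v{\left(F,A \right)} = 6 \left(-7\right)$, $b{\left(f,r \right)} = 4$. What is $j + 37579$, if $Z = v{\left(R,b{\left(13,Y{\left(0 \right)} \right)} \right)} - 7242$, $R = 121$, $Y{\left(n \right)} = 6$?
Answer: $30293$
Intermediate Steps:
$v{\left(F,A \right)} = -42$
$Z = -7284$ ($Z = -42 - 7242 = -7284$)
$j = -7286$ ($j = -2 - 7284 = -7286$)
$j + 37579 = -7286 + 37579 = 30293$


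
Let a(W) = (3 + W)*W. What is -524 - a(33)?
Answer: -1712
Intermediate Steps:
a(W) = W*(3 + W)
-524 - a(33) = -524 - 33*(3 + 33) = -524 - 33*36 = -524 - 1*1188 = -524 - 1188 = -1712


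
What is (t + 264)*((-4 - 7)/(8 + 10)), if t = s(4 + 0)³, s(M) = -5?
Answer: -1529/18 ≈ -84.944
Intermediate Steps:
t = -125 (t = (-5)³ = -125)
(t + 264)*((-4 - 7)/(8 + 10)) = (-125 + 264)*((-4 - 7)/(8 + 10)) = 139*(-11/18) = -1529/18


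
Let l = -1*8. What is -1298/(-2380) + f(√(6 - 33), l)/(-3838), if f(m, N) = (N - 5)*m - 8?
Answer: 1250191/2283610 + 39*I*√3/3838 ≈ 0.54746 + 0.0176*I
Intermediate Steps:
l = -8
f(m, N) = -8 + m*(-5 + N) (f(m, N) = (-5 + N)*m - 8 = m*(-5 + N) - 8 = -8 + m*(-5 + N))
-1298/(-2380) + f(√(6 - 33), l)/(-3838) = -1298/(-2380) + (-8 - 5*√(6 - 33) - 8*√(6 - 33))/(-3838) = -1298*(-1/2380) + (-8 - 15*I*√3 - 24*I*√3)*(-1/3838) = 649/1190 + (-8 - 15*I*√3 - 24*I*√3)*(-1/3838) = 649/1190 + (-8 - 39*I*√3)*(-1/3838) = 649/1190 + (4/1919 + 39*I*√3/3838) = 1250191/2283610 + 39*I*√3/3838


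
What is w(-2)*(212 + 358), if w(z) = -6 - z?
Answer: -2280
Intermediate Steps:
w(-2)*(212 + 358) = (-6 - 1*(-2))*(212 + 358) = (-6 + 2)*570 = -4*570 = -2280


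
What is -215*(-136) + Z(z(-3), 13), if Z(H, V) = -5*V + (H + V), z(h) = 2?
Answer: 29190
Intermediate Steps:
Z(H, V) = H - 4*V
-215*(-136) + Z(z(-3), 13) = -215*(-136) + (2 - 4*13) = 29240 + (2 - 52) = 29240 - 50 = 29190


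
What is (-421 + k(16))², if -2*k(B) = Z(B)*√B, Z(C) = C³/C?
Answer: 870489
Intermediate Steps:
Z(C) = C²
k(B) = -B^(5/2)/2 (k(B) = -B²*√B/2 = -B^(5/2)/2)
(-421 + k(16))² = (-421 - 16^(5/2)/2)² = (-421 - ½*1024)² = (-421 - 512)² = (-933)² = 870489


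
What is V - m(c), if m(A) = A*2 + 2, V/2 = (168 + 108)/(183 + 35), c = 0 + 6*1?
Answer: -1250/109 ≈ -11.468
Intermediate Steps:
c = 6 (c = 0 + 6 = 6)
V = 276/109 (V = 2*((168 + 108)/(183 + 35)) = 2*(276/218) = 2*(276*(1/218)) = 2*(138/109) = 276/109 ≈ 2.5321)
m(A) = 2 + 2*A (m(A) = 2*A + 2 = 2 + 2*A)
V - m(c) = 276/109 - (2 + 2*6) = 276/109 - (2 + 12) = 276/109 - 1*14 = 276/109 - 14 = -1250/109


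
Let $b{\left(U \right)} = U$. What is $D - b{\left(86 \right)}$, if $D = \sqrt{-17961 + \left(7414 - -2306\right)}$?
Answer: $-86 + i \sqrt{8241} \approx -86.0 + 90.78 i$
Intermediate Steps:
$D = i \sqrt{8241}$ ($D = \sqrt{-17961 + \left(7414 + 2306\right)} = \sqrt{-17961 + 9720} = \sqrt{-8241} = i \sqrt{8241} \approx 90.78 i$)
$D - b{\left(86 \right)} = i \sqrt{8241} - 86 = -86 + i \sqrt{8241}$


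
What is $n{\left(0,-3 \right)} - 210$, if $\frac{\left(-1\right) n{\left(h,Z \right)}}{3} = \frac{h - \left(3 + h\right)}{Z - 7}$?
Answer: $- \frac{2109}{10} \approx -210.9$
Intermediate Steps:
$n{\left(h,Z \right)} = \frac{9}{-7 + Z}$ ($n{\left(h,Z \right)} = - 3 \frac{h - \left(3 + h\right)}{Z - 7} = - 3 \left(- \frac{3}{-7 + Z}\right) = \frac{9}{-7 + Z}$)
$n{\left(0,-3 \right)} - 210 = \frac{9}{-7 - 3} - 210 = \frac{9}{-10} - 210 = 9 \left(- \frac{1}{10}\right) - 210 = - \frac{9}{10} - 210 = - \frac{2109}{10}$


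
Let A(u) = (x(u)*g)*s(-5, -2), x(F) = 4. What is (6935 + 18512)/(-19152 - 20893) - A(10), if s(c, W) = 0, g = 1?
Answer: -25447/40045 ≈ -0.63546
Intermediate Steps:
A(u) = 0 (A(u) = (4*1)*0 = 4*0 = 0)
(6935 + 18512)/(-19152 - 20893) - A(10) = (6935 + 18512)/(-19152 - 20893) - 1*0 = 25447/(-40045) + 0 = 25447*(-1/40045) + 0 = -25447/40045 + 0 = -25447/40045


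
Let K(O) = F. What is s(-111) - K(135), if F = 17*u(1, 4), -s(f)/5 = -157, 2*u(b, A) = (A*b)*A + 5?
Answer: 1213/2 ≈ 606.50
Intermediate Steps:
u(b, A) = 5/2 + b*A**2/2 (u(b, A) = ((A*b)*A + 5)/2 = (b*A**2 + 5)/2 = (5 + b*A**2)/2 = 5/2 + b*A**2/2)
s(f) = 785 (s(f) = -5*(-157) = 785)
F = 357/2 (F = 17*(5/2 + (1/2)*1*4**2) = 17*(5/2 + (1/2)*1*16) = 17*(5/2 + 8) = 17*(21/2) = 357/2 ≈ 178.50)
K(O) = 357/2
s(-111) - K(135) = 785 - 1*357/2 = 785 - 357/2 = 1213/2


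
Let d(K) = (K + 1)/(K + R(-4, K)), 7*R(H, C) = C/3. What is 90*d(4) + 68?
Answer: 7717/44 ≈ 175.39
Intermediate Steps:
R(H, C) = C/21 (R(H, C) = (C/3)/7 = C/21)
d(K) = 21*(1 + K)/(22*K) (d(K) = (K + 1)/(K + K/21) = (1 + K)/((22*K/21)) = (1 + K)*(21/(22*K)) = 21*(1 + K)/(22*K))
90*d(4) + 68 = 90*((21/22)*(1 + 4)/4) + 68 = 90*((21/22)*(¼)*5) + 68 = 90*(105/88) + 68 = 4725/44 + 68 = 7717/44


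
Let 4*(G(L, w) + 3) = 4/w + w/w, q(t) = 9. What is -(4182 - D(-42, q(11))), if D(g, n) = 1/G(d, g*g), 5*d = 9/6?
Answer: -10142232/2425 ≈ -4182.4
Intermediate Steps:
d = 3/10 (d = (9/6)/5 = (9*(⅙))/5 = (⅕)*(3/2) = 3/10 ≈ 0.30000)
G(L, w) = -11/4 + 1/w (G(L, w) = -3 + (4/w + w/w)/4 = -3 + (4/w + 1)/4 = -3 + (1 + 4/w)/4 = -3 + (¼ + 1/w) = -11/4 + 1/w)
D(g, n) = 1/(-11/4 + g⁻²) (D(g, n) = 1/(-11/4 + 1/(g*g)) = 1/(-11/4 + 1/(g²)) = 1/(-11/4 + g⁻²))
-(4182 - D(-42, q(11))) = -(4182 - (-4)*(-42)²/(-4 + 11*(-42)²)) = -(4182 - (-4)*1764/(-4 + 11*1764)) = -(4182 - (-4)*1764/(-4 + 19404)) = -(4182 - (-4)*1764/19400) = -(4182 - 1*(-882/2425)) = -(4182 + 882/2425) = -1*10142232/2425 = -10142232/2425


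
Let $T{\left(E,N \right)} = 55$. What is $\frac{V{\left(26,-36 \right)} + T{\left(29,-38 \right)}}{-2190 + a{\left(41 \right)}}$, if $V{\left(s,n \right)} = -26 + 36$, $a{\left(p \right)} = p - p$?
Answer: $- \frac{13}{438} \approx -0.02968$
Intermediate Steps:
$a{\left(p \right)} = 0$
$V{\left(s,n \right)} = 10$
$\frac{V{\left(26,-36 \right)} + T{\left(29,-38 \right)}}{-2190 + a{\left(41 \right)}} = \frac{10 + 55}{-2190 + 0} = \frac{65}{-2190} = 65 \left(- \frac{1}{2190}\right) = - \frac{13}{438}$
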